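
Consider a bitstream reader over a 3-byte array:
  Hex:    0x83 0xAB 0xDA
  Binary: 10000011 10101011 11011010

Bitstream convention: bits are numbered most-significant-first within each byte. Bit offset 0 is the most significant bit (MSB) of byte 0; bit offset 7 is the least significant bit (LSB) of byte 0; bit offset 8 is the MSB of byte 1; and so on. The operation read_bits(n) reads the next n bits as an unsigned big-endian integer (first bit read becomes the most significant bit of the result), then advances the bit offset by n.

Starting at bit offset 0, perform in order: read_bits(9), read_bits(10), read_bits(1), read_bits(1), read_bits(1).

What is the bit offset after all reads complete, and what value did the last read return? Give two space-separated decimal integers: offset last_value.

Answer: 22 0

Derivation:
Read 1: bits[0:9] width=9 -> value=263 (bin 100000111); offset now 9 = byte 1 bit 1; 15 bits remain
Read 2: bits[9:19] width=10 -> value=350 (bin 0101011110); offset now 19 = byte 2 bit 3; 5 bits remain
Read 3: bits[19:20] width=1 -> value=1 (bin 1); offset now 20 = byte 2 bit 4; 4 bits remain
Read 4: bits[20:21] width=1 -> value=1 (bin 1); offset now 21 = byte 2 bit 5; 3 bits remain
Read 5: bits[21:22] width=1 -> value=0 (bin 0); offset now 22 = byte 2 bit 6; 2 bits remain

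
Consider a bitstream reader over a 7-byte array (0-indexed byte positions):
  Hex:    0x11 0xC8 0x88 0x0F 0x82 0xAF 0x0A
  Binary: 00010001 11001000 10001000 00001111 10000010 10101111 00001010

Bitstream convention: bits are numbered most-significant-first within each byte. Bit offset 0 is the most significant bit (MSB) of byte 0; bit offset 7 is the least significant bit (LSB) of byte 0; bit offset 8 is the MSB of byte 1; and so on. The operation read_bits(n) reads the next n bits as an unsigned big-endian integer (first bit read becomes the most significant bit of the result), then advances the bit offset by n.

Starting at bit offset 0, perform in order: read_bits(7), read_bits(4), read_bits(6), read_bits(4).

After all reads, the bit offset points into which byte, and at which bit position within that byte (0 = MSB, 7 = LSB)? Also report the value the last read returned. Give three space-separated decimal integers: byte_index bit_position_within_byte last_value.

Read 1: bits[0:7] width=7 -> value=8 (bin 0001000); offset now 7 = byte 0 bit 7; 49 bits remain
Read 2: bits[7:11] width=4 -> value=14 (bin 1110); offset now 11 = byte 1 bit 3; 45 bits remain
Read 3: bits[11:17] width=6 -> value=17 (bin 010001); offset now 17 = byte 2 bit 1; 39 bits remain
Read 4: bits[17:21] width=4 -> value=1 (bin 0001); offset now 21 = byte 2 bit 5; 35 bits remain

Answer: 2 5 1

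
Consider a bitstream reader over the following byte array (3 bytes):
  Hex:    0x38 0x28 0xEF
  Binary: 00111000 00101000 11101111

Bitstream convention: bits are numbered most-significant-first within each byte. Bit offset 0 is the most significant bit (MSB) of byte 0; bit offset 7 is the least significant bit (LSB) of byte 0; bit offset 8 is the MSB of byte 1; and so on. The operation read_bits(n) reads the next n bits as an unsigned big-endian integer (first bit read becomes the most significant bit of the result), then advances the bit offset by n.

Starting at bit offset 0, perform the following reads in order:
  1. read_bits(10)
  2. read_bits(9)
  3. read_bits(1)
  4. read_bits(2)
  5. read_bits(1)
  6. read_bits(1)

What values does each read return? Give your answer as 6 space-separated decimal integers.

Read 1: bits[0:10] width=10 -> value=224 (bin 0011100000); offset now 10 = byte 1 bit 2; 14 bits remain
Read 2: bits[10:19] width=9 -> value=327 (bin 101000111); offset now 19 = byte 2 bit 3; 5 bits remain
Read 3: bits[19:20] width=1 -> value=0 (bin 0); offset now 20 = byte 2 bit 4; 4 bits remain
Read 4: bits[20:22] width=2 -> value=3 (bin 11); offset now 22 = byte 2 bit 6; 2 bits remain
Read 5: bits[22:23] width=1 -> value=1 (bin 1); offset now 23 = byte 2 bit 7; 1 bits remain
Read 6: bits[23:24] width=1 -> value=1 (bin 1); offset now 24 = byte 3 bit 0; 0 bits remain

Answer: 224 327 0 3 1 1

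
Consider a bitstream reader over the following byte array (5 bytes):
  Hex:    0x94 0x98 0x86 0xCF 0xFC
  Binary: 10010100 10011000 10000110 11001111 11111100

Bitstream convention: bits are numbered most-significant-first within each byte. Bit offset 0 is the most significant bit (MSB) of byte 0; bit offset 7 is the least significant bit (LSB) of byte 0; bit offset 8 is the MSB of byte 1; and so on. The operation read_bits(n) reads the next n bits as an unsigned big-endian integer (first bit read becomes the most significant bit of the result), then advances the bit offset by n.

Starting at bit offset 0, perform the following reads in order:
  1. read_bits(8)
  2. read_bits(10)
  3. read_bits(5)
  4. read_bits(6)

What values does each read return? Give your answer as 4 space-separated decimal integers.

Read 1: bits[0:8] width=8 -> value=148 (bin 10010100); offset now 8 = byte 1 bit 0; 32 bits remain
Read 2: bits[8:18] width=10 -> value=610 (bin 1001100010); offset now 18 = byte 2 bit 2; 22 bits remain
Read 3: bits[18:23] width=5 -> value=3 (bin 00011); offset now 23 = byte 2 bit 7; 17 bits remain
Read 4: bits[23:29] width=6 -> value=25 (bin 011001); offset now 29 = byte 3 bit 5; 11 bits remain

Answer: 148 610 3 25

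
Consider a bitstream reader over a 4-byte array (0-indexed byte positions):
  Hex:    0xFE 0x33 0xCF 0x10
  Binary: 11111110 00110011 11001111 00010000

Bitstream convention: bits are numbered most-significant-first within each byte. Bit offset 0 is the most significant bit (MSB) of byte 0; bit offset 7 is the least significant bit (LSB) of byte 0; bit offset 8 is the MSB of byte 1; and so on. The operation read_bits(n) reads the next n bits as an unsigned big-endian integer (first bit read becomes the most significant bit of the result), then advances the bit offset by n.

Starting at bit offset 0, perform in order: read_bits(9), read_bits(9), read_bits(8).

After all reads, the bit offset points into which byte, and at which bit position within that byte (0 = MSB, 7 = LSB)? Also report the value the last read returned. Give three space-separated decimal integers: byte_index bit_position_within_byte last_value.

Read 1: bits[0:9] width=9 -> value=508 (bin 111111100); offset now 9 = byte 1 bit 1; 23 bits remain
Read 2: bits[9:18] width=9 -> value=207 (bin 011001111); offset now 18 = byte 2 bit 2; 14 bits remain
Read 3: bits[18:26] width=8 -> value=60 (bin 00111100); offset now 26 = byte 3 bit 2; 6 bits remain

Answer: 3 2 60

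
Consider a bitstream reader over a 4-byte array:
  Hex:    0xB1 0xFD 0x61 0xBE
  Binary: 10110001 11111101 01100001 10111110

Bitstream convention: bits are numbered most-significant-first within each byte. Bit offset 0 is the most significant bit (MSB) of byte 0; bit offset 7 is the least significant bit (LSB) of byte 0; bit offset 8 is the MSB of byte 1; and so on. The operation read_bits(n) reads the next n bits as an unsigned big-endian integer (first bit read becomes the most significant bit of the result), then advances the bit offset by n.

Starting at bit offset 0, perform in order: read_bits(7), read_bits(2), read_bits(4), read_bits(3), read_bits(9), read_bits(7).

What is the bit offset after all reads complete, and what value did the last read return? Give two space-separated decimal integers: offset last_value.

Read 1: bits[0:7] width=7 -> value=88 (bin 1011000); offset now 7 = byte 0 bit 7; 25 bits remain
Read 2: bits[7:9] width=2 -> value=3 (bin 11); offset now 9 = byte 1 bit 1; 23 bits remain
Read 3: bits[9:13] width=4 -> value=15 (bin 1111); offset now 13 = byte 1 bit 5; 19 bits remain
Read 4: bits[13:16] width=3 -> value=5 (bin 101); offset now 16 = byte 2 bit 0; 16 bits remain
Read 5: bits[16:25] width=9 -> value=195 (bin 011000011); offset now 25 = byte 3 bit 1; 7 bits remain
Read 6: bits[25:32] width=7 -> value=62 (bin 0111110); offset now 32 = byte 4 bit 0; 0 bits remain

Answer: 32 62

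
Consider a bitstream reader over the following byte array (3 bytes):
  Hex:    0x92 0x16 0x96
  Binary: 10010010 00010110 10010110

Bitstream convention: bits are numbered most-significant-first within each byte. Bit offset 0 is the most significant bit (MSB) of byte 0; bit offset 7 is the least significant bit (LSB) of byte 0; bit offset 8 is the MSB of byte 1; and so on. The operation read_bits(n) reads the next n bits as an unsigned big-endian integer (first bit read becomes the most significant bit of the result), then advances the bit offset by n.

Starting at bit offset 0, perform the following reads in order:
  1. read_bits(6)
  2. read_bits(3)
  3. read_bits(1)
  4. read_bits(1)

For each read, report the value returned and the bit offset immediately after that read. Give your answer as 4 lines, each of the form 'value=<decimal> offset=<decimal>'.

Answer: value=36 offset=6
value=4 offset=9
value=0 offset=10
value=0 offset=11

Derivation:
Read 1: bits[0:6] width=6 -> value=36 (bin 100100); offset now 6 = byte 0 bit 6; 18 bits remain
Read 2: bits[6:9] width=3 -> value=4 (bin 100); offset now 9 = byte 1 bit 1; 15 bits remain
Read 3: bits[9:10] width=1 -> value=0 (bin 0); offset now 10 = byte 1 bit 2; 14 bits remain
Read 4: bits[10:11] width=1 -> value=0 (bin 0); offset now 11 = byte 1 bit 3; 13 bits remain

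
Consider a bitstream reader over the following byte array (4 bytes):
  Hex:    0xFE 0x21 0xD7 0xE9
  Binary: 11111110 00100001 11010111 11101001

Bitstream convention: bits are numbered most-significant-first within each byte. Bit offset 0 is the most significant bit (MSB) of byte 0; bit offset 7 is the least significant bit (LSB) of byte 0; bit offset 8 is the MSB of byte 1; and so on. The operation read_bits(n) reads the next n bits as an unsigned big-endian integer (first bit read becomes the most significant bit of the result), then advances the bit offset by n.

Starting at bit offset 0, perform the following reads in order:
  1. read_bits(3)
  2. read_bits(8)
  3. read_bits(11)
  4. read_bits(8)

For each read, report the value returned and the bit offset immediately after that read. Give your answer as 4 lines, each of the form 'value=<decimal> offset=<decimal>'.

Answer: value=7 offset=3
value=241 offset=11
value=117 offset=22
value=250 offset=30

Derivation:
Read 1: bits[0:3] width=3 -> value=7 (bin 111); offset now 3 = byte 0 bit 3; 29 bits remain
Read 2: bits[3:11] width=8 -> value=241 (bin 11110001); offset now 11 = byte 1 bit 3; 21 bits remain
Read 3: bits[11:22] width=11 -> value=117 (bin 00001110101); offset now 22 = byte 2 bit 6; 10 bits remain
Read 4: bits[22:30] width=8 -> value=250 (bin 11111010); offset now 30 = byte 3 bit 6; 2 bits remain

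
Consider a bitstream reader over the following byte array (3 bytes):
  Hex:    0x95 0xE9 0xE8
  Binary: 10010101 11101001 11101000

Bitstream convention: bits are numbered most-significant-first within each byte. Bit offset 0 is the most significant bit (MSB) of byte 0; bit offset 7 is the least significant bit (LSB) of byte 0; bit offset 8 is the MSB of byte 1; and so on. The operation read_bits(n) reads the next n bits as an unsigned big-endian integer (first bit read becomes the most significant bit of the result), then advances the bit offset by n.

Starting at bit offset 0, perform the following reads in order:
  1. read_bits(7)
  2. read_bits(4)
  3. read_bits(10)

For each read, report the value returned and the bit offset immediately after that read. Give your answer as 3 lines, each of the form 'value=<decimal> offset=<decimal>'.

Answer: value=74 offset=7
value=15 offset=11
value=317 offset=21

Derivation:
Read 1: bits[0:7] width=7 -> value=74 (bin 1001010); offset now 7 = byte 0 bit 7; 17 bits remain
Read 2: bits[7:11] width=4 -> value=15 (bin 1111); offset now 11 = byte 1 bit 3; 13 bits remain
Read 3: bits[11:21] width=10 -> value=317 (bin 0100111101); offset now 21 = byte 2 bit 5; 3 bits remain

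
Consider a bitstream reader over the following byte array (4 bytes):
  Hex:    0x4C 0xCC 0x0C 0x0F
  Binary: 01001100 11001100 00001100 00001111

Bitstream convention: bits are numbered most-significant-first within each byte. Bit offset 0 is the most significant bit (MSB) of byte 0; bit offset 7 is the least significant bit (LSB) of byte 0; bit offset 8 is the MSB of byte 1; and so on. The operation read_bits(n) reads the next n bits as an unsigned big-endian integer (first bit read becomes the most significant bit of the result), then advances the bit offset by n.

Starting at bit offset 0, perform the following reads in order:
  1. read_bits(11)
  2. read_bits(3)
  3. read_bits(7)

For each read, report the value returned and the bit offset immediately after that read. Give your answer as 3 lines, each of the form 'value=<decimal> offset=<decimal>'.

Answer: value=614 offset=11
value=3 offset=14
value=1 offset=21

Derivation:
Read 1: bits[0:11] width=11 -> value=614 (bin 01001100110); offset now 11 = byte 1 bit 3; 21 bits remain
Read 2: bits[11:14] width=3 -> value=3 (bin 011); offset now 14 = byte 1 bit 6; 18 bits remain
Read 3: bits[14:21] width=7 -> value=1 (bin 0000001); offset now 21 = byte 2 bit 5; 11 bits remain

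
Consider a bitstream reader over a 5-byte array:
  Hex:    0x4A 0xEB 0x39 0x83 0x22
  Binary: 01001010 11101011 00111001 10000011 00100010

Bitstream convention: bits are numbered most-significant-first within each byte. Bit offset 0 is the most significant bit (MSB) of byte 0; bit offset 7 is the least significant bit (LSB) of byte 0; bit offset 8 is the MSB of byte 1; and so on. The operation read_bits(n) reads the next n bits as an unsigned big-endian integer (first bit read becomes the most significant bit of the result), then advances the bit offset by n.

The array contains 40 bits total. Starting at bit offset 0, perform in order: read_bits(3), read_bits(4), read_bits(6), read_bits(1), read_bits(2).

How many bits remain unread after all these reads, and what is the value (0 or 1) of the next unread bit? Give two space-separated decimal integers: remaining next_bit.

Read 1: bits[0:3] width=3 -> value=2 (bin 010); offset now 3 = byte 0 bit 3; 37 bits remain
Read 2: bits[3:7] width=4 -> value=5 (bin 0101); offset now 7 = byte 0 bit 7; 33 bits remain
Read 3: bits[7:13] width=6 -> value=29 (bin 011101); offset now 13 = byte 1 bit 5; 27 bits remain
Read 4: bits[13:14] width=1 -> value=0 (bin 0); offset now 14 = byte 1 bit 6; 26 bits remain
Read 5: bits[14:16] width=2 -> value=3 (bin 11); offset now 16 = byte 2 bit 0; 24 bits remain

Answer: 24 0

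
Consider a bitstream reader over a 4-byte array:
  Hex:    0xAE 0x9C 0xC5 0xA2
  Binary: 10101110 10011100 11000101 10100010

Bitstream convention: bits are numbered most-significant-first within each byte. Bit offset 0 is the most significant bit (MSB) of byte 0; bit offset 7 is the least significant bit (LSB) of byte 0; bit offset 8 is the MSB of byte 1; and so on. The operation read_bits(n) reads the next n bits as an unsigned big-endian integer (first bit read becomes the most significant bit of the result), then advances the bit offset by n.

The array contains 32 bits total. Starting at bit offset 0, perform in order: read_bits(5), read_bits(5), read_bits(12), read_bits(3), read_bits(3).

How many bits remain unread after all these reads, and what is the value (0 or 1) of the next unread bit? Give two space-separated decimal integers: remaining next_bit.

Answer: 4 0

Derivation:
Read 1: bits[0:5] width=5 -> value=21 (bin 10101); offset now 5 = byte 0 bit 5; 27 bits remain
Read 2: bits[5:10] width=5 -> value=26 (bin 11010); offset now 10 = byte 1 bit 2; 22 bits remain
Read 3: bits[10:22] width=12 -> value=1841 (bin 011100110001); offset now 22 = byte 2 bit 6; 10 bits remain
Read 4: bits[22:25] width=3 -> value=3 (bin 011); offset now 25 = byte 3 bit 1; 7 bits remain
Read 5: bits[25:28] width=3 -> value=2 (bin 010); offset now 28 = byte 3 bit 4; 4 bits remain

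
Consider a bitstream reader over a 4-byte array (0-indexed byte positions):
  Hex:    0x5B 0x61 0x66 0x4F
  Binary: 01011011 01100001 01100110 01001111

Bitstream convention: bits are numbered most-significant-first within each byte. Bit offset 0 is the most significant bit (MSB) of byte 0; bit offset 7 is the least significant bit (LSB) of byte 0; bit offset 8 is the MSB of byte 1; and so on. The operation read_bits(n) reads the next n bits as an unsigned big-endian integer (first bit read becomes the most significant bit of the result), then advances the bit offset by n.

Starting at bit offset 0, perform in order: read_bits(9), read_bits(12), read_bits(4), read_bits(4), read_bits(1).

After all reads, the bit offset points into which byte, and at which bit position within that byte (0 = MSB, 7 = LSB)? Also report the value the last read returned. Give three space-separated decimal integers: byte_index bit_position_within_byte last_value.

Answer: 3 6 1

Derivation:
Read 1: bits[0:9] width=9 -> value=182 (bin 010110110); offset now 9 = byte 1 bit 1; 23 bits remain
Read 2: bits[9:21] width=12 -> value=3116 (bin 110000101100); offset now 21 = byte 2 bit 5; 11 bits remain
Read 3: bits[21:25] width=4 -> value=12 (bin 1100); offset now 25 = byte 3 bit 1; 7 bits remain
Read 4: bits[25:29] width=4 -> value=9 (bin 1001); offset now 29 = byte 3 bit 5; 3 bits remain
Read 5: bits[29:30] width=1 -> value=1 (bin 1); offset now 30 = byte 3 bit 6; 2 bits remain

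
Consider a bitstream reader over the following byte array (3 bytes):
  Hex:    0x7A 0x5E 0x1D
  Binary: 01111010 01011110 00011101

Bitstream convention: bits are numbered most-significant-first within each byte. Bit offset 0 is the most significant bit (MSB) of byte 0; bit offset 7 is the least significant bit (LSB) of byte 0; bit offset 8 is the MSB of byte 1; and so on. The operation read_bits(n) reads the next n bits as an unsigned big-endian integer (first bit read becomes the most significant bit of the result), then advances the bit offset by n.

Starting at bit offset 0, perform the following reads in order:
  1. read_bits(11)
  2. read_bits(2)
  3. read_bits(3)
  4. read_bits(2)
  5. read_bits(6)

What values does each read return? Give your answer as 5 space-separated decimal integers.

Answer: 978 3 6 0 29

Derivation:
Read 1: bits[0:11] width=11 -> value=978 (bin 01111010010); offset now 11 = byte 1 bit 3; 13 bits remain
Read 2: bits[11:13] width=2 -> value=3 (bin 11); offset now 13 = byte 1 bit 5; 11 bits remain
Read 3: bits[13:16] width=3 -> value=6 (bin 110); offset now 16 = byte 2 bit 0; 8 bits remain
Read 4: bits[16:18] width=2 -> value=0 (bin 00); offset now 18 = byte 2 bit 2; 6 bits remain
Read 5: bits[18:24] width=6 -> value=29 (bin 011101); offset now 24 = byte 3 bit 0; 0 bits remain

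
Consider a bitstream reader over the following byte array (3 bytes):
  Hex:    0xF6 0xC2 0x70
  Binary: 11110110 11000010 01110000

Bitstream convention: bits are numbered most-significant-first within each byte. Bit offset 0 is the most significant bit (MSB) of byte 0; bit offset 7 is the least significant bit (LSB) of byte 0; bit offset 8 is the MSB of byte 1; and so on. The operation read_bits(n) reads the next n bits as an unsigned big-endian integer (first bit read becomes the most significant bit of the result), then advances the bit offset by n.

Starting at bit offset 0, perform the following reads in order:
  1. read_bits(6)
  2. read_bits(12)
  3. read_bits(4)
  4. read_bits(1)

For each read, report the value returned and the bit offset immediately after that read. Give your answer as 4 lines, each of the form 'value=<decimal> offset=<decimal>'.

Read 1: bits[0:6] width=6 -> value=61 (bin 111101); offset now 6 = byte 0 bit 6; 18 bits remain
Read 2: bits[6:18] width=12 -> value=2825 (bin 101100001001); offset now 18 = byte 2 bit 2; 6 bits remain
Read 3: bits[18:22] width=4 -> value=12 (bin 1100); offset now 22 = byte 2 bit 6; 2 bits remain
Read 4: bits[22:23] width=1 -> value=0 (bin 0); offset now 23 = byte 2 bit 7; 1 bits remain

Answer: value=61 offset=6
value=2825 offset=18
value=12 offset=22
value=0 offset=23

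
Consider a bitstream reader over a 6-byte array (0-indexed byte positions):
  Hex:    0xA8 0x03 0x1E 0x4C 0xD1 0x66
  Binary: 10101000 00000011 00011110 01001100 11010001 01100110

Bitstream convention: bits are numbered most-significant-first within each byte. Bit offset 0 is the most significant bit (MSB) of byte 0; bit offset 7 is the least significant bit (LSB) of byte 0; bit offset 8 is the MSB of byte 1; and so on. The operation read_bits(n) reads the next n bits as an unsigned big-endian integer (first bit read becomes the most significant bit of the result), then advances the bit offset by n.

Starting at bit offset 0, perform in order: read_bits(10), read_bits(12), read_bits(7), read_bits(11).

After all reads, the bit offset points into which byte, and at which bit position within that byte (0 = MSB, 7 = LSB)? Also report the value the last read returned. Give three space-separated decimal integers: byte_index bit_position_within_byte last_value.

Answer: 5 0 1233

Derivation:
Read 1: bits[0:10] width=10 -> value=672 (bin 1010100000); offset now 10 = byte 1 bit 2; 38 bits remain
Read 2: bits[10:22] width=12 -> value=199 (bin 000011000111); offset now 22 = byte 2 bit 6; 26 bits remain
Read 3: bits[22:29] width=7 -> value=73 (bin 1001001); offset now 29 = byte 3 bit 5; 19 bits remain
Read 4: bits[29:40] width=11 -> value=1233 (bin 10011010001); offset now 40 = byte 5 bit 0; 8 bits remain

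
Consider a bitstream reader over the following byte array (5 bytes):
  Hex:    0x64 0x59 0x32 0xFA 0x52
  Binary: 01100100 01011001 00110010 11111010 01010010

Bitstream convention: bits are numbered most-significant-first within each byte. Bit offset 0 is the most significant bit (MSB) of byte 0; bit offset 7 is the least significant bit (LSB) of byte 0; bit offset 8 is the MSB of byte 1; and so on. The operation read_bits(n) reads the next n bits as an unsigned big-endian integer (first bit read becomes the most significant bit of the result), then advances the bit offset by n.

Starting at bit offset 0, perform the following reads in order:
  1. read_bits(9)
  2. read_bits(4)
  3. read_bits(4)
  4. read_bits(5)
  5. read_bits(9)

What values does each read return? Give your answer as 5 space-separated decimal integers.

Answer: 200 11 2 12 381

Derivation:
Read 1: bits[0:9] width=9 -> value=200 (bin 011001000); offset now 9 = byte 1 bit 1; 31 bits remain
Read 2: bits[9:13] width=4 -> value=11 (bin 1011); offset now 13 = byte 1 bit 5; 27 bits remain
Read 3: bits[13:17] width=4 -> value=2 (bin 0010); offset now 17 = byte 2 bit 1; 23 bits remain
Read 4: bits[17:22] width=5 -> value=12 (bin 01100); offset now 22 = byte 2 bit 6; 18 bits remain
Read 5: bits[22:31] width=9 -> value=381 (bin 101111101); offset now 31 = byte 3 bit 7; 9 bits remain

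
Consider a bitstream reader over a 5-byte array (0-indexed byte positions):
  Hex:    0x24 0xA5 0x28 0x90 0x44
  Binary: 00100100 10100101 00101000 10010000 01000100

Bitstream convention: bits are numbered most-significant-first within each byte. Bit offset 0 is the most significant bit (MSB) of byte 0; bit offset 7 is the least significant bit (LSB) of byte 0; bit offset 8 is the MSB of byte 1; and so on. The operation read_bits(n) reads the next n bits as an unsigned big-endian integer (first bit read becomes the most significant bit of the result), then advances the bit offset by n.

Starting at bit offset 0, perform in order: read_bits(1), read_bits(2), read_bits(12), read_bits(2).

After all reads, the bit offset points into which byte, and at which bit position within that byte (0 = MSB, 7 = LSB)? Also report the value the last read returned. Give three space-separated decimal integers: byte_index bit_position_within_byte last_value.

Answer: 2 1 2

Derivation:
Read 1: bits[0:1] width=1 -> value=0 (bin 0); offset now 1 = byte 0 bit 1; 39 bits remain
Read 2: bits[1:3] width=2 -> value=1 (bin 01); offset now 3 = byte 0 bit 3; 37 bits remain
Read 3: bits[3:15] width=12 -> value=594 (bin 001001010010); offset now 15 = byte 1 bit 7; 25 bits remain
Read 4: bits[15:17] width=2 -> value=2 (bin 10); offset now 17 = byte 2 bit 1; 23 bits remain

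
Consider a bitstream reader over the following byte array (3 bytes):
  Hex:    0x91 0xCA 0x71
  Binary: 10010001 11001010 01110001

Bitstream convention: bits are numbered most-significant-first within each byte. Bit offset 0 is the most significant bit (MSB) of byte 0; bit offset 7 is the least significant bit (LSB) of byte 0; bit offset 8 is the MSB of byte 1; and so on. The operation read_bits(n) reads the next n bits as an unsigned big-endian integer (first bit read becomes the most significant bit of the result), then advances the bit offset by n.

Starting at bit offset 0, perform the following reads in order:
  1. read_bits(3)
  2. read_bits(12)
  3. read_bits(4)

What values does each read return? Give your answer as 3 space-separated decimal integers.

Answer: 4 2277 3

Derivation:
Read 1: bits[0:3] width=3 -> value=4 (bin 100); offset now 3 = byte 0 bit 3; 21 bits remain
Read 2: bits[3:15] width=12 -> value=2277 (bin 100011100101); offset now 15 = byte 1 bit 7; 9 bits remain
Read 3: bits[15:19] width=4 -> value=3 (bin 0011); offset now 19 = byte 2 bit 3; 5 bits remain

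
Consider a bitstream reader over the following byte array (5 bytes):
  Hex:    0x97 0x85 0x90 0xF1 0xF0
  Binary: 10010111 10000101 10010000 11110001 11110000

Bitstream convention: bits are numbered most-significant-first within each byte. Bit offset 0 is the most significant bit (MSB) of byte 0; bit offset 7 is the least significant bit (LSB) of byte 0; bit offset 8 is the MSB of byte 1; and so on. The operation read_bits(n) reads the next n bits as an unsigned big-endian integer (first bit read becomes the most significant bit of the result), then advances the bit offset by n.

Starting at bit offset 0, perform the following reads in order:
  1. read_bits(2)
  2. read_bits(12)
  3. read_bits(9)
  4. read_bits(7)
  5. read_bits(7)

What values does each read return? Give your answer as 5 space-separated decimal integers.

Answer: 2 1505 200 60 62

Derivation:
Read 1: bits[0:2] width=2 -> value=2 (bin 10); offset now 2 = byte 0 bit 2; 38 bits remain
Read 2: bits[2:14] width=12 -> value=1505 (bin 010111100001); offset now 14 = byte 1 bit 6; 26 bits remain
Read 3: bits[14:23] width=9 -> value=200 (bin 011001000); offset now 23 = byte 2 bit 7; 17 bits remain
Read 4: bits[23:30] width=7 -> value=60 (bin 0111100); offset now 30 = byte 3 bit 6; 10 bits remain
Read 5: bits[30:37] width=7 -> value=62 (bin 0111110); offset now 37 = byte 4 bit 5; 3 bits remain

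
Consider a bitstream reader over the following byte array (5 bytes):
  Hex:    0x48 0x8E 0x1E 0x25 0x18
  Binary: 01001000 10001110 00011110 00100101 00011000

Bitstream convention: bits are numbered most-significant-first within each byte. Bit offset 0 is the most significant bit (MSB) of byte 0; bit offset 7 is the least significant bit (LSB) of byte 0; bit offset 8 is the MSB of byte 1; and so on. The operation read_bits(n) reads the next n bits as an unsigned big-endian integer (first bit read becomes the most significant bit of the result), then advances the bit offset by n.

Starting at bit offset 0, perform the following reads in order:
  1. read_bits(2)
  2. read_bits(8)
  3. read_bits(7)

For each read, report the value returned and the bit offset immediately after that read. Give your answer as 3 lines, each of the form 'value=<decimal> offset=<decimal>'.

Read 1: bits[0:2] width=2 -> value=1 (bin 01); offset now 2 = byte 0 bit 2; 38 bits remain
Read 2: bits[2:10] width=8 -> value=34 (bin 00100010); offset now 10 = byte 1 bit 2; 30 bits remain
Read 3: bits[10:17] width=7 -> value=28 (bin 0011100); offset now 17 = byte 2 bit 1; 23 bits remain

Answer: value=1 offset=2
value=34 offset=10
value=28 offset=17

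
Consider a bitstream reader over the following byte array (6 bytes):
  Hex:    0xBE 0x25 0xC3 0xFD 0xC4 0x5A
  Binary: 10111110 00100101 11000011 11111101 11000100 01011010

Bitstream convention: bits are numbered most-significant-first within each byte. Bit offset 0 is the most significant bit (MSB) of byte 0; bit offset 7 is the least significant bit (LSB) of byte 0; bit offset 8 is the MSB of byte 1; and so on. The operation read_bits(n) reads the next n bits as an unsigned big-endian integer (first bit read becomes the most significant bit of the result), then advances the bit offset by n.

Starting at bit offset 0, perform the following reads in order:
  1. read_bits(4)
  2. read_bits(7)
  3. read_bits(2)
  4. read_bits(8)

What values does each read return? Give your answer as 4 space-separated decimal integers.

Read 1: bits[0:4] width=4 -> value=11 (bin 1011); offset now 4 = byte 0 bit 4; 44 bits remain
Read 2: bits[4:11] width=7 -> value=113 (bin 1110001); offset now 11 = byte 1 bit 3; 37 bits remain
Read 3: bits[11:13] width=2 -> value=0 (bin 00); offset now 13 = byte 1 bit 5; 35 bits remain
Read 4: bits[13:21] width=8 -> value=184 (bin 10111000); offset now 21 = byte 2 bit 5; 27 bits remain

Answer: 11 113 0 184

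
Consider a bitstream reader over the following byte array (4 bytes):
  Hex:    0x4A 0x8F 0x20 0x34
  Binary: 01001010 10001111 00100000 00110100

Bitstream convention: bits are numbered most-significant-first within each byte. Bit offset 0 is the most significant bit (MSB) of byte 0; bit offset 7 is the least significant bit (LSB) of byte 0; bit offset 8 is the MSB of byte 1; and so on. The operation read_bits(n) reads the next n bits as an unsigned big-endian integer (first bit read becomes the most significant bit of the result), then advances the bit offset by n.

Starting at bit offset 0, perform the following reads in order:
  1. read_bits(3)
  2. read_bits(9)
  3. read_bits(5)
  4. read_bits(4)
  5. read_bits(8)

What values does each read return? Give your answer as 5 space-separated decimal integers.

Read 1: bits[0:3] width=3 -> value=2 (bin 010); offset now 3 = byte 0 bit 3; 29 bits remain
Read 2: bits[3:12] width=9 -> value=168 (bin 010101000); offset now 12 = byte 1 bit 4; 20 bits remain
Read 3: bits[12:17] width=5 -> value=30 (bin 11110); offset now 17 = byte 2 bit 1; 15 bits remain
Read 4: bits[17:21] width=4 -> value=4 (bin 0100); offset now 21 = byte 2 bit 5; 11 bits remain
Read 5: bits[21:29] width=8 -> value=6 (bin 00000110); offset now 29 = byte 3 bit 5; 3 bits remain

Answer: 2 168 30 4 6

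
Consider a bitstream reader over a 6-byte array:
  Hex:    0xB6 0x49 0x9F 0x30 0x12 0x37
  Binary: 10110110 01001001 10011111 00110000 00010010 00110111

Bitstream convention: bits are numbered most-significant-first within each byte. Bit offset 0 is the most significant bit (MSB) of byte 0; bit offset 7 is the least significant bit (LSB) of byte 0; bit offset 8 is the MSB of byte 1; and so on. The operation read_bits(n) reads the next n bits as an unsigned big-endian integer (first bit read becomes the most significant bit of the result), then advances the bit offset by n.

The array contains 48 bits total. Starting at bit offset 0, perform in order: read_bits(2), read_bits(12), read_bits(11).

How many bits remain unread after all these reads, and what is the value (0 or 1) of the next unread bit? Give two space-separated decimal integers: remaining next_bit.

Read 1: bits[0:2] width=2 -> value=2 (bin 10); offset now 2 = byte 0 bit 2; 46 bits remain
Read 2: bits[2:14] width=12 -> value=3474 (bin 110110010010); offset now 14 = byte 1 bit 6; 34 bits remain
Read 3: bits[14:25] width=11 -> value=830 (bin 01100111110); offset now 25 = byte 3 bit 1; 23 bits remain

Answer: 23 0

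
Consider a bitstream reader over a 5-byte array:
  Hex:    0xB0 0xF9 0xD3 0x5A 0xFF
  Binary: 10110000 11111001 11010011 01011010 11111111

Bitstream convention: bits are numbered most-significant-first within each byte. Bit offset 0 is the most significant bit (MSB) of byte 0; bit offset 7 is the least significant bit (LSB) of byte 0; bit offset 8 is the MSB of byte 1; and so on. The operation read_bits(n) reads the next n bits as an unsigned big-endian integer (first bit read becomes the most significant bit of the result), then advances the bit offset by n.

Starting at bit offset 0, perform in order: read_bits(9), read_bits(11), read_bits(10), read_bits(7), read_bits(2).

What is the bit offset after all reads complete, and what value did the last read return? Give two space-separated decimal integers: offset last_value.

Answer: 39 3

Derivation:
Read 1: bits[0:9] width=9 -> value=353 (bin 101100001); offset now 9 = byte 1 bit 1; 31 bits remain
Read 2: bits[9:20] width=11 -> value=1949 (bin 11110011101); offset now 20 = byte 2 bit 4; 20 bits remain
Read 3: bits[20:30] width=10 -> value=214 (bin 0011010110); offset now 30 = byte 3 bit 6; 10 bits remain
Read 4: bits[30:37] width=7 -> value=95 (bin 1011111); offset now 37 = byte 4 bit 5; 3 bits remain
Read 5: bits[37:39] width=2 -> value=3 (bin 11); offset now 39 = byte 4 bit 7; 1 bits remain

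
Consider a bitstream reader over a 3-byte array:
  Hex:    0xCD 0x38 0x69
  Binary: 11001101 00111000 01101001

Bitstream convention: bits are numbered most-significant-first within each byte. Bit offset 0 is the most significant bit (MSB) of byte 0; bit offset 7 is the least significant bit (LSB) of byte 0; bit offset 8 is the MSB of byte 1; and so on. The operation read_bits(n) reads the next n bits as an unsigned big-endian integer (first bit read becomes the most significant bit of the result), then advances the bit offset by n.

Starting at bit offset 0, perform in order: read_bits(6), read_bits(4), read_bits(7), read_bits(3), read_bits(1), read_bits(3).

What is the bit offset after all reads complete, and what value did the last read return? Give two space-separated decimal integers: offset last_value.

Answer: 24 1

Derivation:
Read 1: bits[0:6] width=6 -> value=51 (bin 110011); offset now 6 = byte 0 bit 6; 18 bits remain
Read 2: bits[6:10] width=4 -> value=4 (bin 0100); offset now 10 = byte 1 bit 2; 14 bits remain
Read 3: bits[10:17] width=7 -> value=112 (bin 1110000); offset now 17 = byte 2 bit 1; 7 bits remain
Read 4: bits[17:20] width=3 -> value=6 (bin 110); offset now 20 = byte 2 bit 4; 4 bits remain
Read 5: bits[20:21] width=1 -> value=1 (bin 1); offset now 21 = byte 2 bit 5; 3 bits remain
Read 6: bits[21:24] width=3 -> value=1 (bin 001); offset now 24 = byte 3 bit 0; 0 bits remain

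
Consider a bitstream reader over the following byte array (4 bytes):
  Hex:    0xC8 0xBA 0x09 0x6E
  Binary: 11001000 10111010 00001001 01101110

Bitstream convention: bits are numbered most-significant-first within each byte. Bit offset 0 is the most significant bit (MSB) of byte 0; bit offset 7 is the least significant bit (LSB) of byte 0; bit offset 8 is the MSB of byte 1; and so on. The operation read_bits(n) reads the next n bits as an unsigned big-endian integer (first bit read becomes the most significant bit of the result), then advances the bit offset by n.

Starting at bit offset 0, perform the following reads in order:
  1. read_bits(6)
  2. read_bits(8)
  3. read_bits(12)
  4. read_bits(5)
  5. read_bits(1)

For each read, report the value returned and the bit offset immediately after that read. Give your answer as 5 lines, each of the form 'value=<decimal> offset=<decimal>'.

Answer: value=50 offset=6
value=46 offset=14
value=2085 offset=26
value=23 offset=31
value=0 offset=32

Derivation:
Read 1: bits[0:6] width=6 -> value=50 (bin 110010); offset now 6 = byte 0 bit 6; 26 bits remain
Read 2: bits[6:14] width=8 -> value=46 (bin 00101110); offset now 14 = byte 1 bit 6; 18 bits remain
Read 3: bits[14:26] width=12 -> value=2085 (bin 100000100101); offset now 26 = byte 3 bit 2; 6 bits remain
Read 4: bits[26:31] width=5 -> value=23 (bin 10111); offset now 31 = byte 3 bit 7; 1 bits remain
Read 5: bits[31:32] width=1 -> value=0 (bin 0); offset now 32 = byte 4 bit 0; 0 bits remain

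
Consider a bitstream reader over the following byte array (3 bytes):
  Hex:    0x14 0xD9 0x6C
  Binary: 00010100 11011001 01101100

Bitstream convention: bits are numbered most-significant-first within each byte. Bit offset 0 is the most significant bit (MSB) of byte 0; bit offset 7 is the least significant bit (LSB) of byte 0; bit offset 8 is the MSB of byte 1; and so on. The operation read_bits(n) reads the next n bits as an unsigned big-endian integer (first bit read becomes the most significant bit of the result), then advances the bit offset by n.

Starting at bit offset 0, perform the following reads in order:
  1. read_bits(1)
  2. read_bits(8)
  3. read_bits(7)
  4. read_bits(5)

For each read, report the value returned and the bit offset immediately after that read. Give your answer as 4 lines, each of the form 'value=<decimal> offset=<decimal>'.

Read 1: bits[0:1] width=1 -> value=0 (bin 0); offset now 1 = byte 0 bit 1; 23 bits remain
Read 2: bits[1:9] width=8 -> value=41 (bin 00101001); offset now 9 = byte 1 bit 1; 15 bits remain
Read 3: bits[9:16] width=7 -> value=89 (bin 1011001); offset now 16 = byte 2 bit 0; 8 bits remain
Read 4: bits[16:21] width=5 -> value=13 (bin 01101); offset now 21 = byte 2 bit 5; 3 bits remain

Answer: value=0 offset=1
value=41 offset=9
value=89 offset=16
value=13 offset=21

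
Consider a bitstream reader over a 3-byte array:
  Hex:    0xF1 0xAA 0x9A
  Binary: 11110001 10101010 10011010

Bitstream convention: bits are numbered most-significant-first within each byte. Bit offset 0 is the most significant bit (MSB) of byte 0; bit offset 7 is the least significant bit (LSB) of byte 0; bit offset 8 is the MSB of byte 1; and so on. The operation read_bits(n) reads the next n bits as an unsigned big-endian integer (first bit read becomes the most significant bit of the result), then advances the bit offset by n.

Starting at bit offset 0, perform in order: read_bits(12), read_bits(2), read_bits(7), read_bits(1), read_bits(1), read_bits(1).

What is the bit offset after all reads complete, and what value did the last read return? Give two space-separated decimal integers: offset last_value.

Answer: 24 0

Derivation:
Read 1: bits[0:12] width=12 -> value=3866 (bin 111100011010); offset now 12 = byte 1 bit 4; 12 bits remain
Read 2: bits[12:14] width=2 -> value=2 (bin 10); offset now 14 = byte 1 bit 6; 10 bits remain
Read 3: bits[14:21] width=7 -> value=83 (bin 1010011); offset now 21 = byte 2 bit 5; 3 bits remain
Read 4: bits[21:22] width=1 -> value=0 (bin 0); offset now 22 = byte 2 bit 6; 2 bits remain
Read 5: bits[22:23] width=1 -> value=1 (bin 1); offset now 23 = byte 2 bit 7; 1 bits remain
Read 6: bits[23:24] width=1 -> value=0 (bin 0); offset now 24 = byte 3 bit 0; 0 bits remain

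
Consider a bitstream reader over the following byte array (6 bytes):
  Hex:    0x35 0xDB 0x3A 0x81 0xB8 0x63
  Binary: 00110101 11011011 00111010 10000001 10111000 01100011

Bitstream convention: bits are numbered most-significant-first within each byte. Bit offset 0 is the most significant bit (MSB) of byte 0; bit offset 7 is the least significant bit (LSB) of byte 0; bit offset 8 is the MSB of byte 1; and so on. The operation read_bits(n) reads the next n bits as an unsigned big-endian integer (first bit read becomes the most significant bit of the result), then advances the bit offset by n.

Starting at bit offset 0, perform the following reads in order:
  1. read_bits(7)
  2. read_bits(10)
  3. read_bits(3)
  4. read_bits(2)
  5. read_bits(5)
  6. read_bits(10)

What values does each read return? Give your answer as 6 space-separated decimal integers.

Answer: 26 950 3 2 20 55

Derivation:
Read 1: bits[0:7] width=7 -> value=26 (bin 0011010); offset now 7 = byte 0 bit 7; 41 bits remain
Read 2: bits[7:17] width=10 -> value=950 (bin 1110110110); offset now 17 = byte 2 bit 1; 31 bits remain
Read 3: bits[17:20] width=3 -> value=3 (bin 011); offset now 20 = byte 2 bit 4; 28 bits remain
Read 4: bits[20:22] width=2 -> value=2 (bin 10); offset now 22 = byte 2 bit 6; 26 bits remain
Read 5: bits[22:27] width=5 -> value=20 (bin 10100); offset now 27 = byte 3 bit 3; 21 bits remain
Read 6: bits[27:37] width=10 -> value=55 (bin 0000110111); offset now 37 = byte 4 bit 5; 11 bits remain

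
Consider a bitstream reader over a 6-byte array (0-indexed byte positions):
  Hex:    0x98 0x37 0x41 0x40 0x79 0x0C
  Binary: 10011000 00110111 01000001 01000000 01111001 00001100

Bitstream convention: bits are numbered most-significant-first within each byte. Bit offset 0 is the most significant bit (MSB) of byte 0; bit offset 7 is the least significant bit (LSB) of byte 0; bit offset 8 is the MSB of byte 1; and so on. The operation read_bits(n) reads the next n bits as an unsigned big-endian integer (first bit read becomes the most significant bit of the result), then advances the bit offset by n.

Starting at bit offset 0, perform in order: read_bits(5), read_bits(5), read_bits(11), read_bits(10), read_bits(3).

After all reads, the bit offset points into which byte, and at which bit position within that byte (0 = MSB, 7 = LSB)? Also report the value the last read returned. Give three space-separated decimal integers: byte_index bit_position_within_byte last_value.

Answer: 4 2 1

Derivation:
Read 1: bits[0:5] width=5 -> value=19 (bin 10011); offset now 5 = byte 0 bit 5; 43 bits remain
Read 2: bits[5:10] width=5 -> value=0 (bin 00000); offset now 10 = byte 1 bit 2; 38 bits remain
Read 3: bits[10:21] width=11 -> value=1768 (bin 11011101000); offset now 21 = byte 2 bit 5; 27 bits remain
Read 4: bits[21:31] width=10 -> value=160 (bin 0010100000); offset now 31 = byte 3 bit 7; 17 bits remain
Read 5: bits[31:34] width=3 -> value=1 (bin 001); offset now 34 = byte 4 bit 2; 14 bits remain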